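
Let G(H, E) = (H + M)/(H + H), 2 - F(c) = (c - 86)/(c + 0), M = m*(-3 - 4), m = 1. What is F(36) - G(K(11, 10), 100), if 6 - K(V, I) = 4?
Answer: 167/36 ≈ 4.6389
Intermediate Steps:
K(V, I) = 2 (K(V, I) = 6 - 1*4 = 6 - 4 = 2)
M = -7 (M = 1*(-3 - 4) = 1*(-7) = -7)
F(c) = 2 - (-86 + c)/c (F(c) = 2 - (c - 86)/(c + 0) = 2 - (-86 + c)/c)
G(H, E) = (-7 + H)/(2*H) (G(H, E) = (H - 7)/(H + H) = (-7 + H)/((2*H)) = (-7 + H)*(1/(2*H)) = (-7 + H)/(2*H))
F(36) - G(K(11, 10), 100) = (86 + 36)/36 - (-7 + 2)/(2*2) = (1/36)*122 - (-5)/(2*2) = 61/18 - 1*(-5/4) = 61/18 + 5/4 = 167/36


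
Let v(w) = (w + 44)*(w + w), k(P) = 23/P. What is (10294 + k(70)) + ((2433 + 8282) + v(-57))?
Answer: 1574393/70 ≈ 22491.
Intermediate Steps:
v(w) = 2*w*(44 + w) (v(w) = (44 + w)*(2*w) = 2*w*(44 + w))
(10294 + k(70)) + ((2433 + 8282) + v(-57)) = (10294 + 23/70) + ((2433 + 8282) + 2*(-57)*(44 - 57)) = (10294 + 23*(1/70)) + (10715 + 2*(-57)*(-13)) = (10294 + 23/70) + (10715 + 1482) = 720603/70 + 12197 = 1574393/70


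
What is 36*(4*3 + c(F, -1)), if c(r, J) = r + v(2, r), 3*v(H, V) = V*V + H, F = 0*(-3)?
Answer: 456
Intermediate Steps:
F = 0
v(H, V) = H/3 + V²/3 (v(H, V) = (V*V + H)/3 = (V² + H)/3 = (H + V²)/3 = H/3 + V²/3)
c(r, J) = ⅔ + r + r²/3 (c(r, J) = r + ((⅓)*2 + r²/3) = r + (⅔ + r²/3) = ⅔ + r + r²/3)
36*(4*3 + c(F, -1)) = 36*(4*3 + (⅔ + 0 + (⅓)*0²)) = 36*(12 + (⅔ + 0 + (⅓)*0)) = 36*(12 + (⅔ + 0 + 0)) = 36*(12 + ⅔) = 36*(38/3) = 456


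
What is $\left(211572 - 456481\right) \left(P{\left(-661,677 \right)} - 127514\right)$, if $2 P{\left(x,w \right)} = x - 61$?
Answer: $31317738375$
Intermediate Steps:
$P{\left(x,w \right)} = - \frac{61}{2} + \frac{x}{2}$ ($P{\left(x,w \right)} = \frac{x - 61}{2} = \frac{-61 + x}{2} = - \frac{61}{2} + \frac{x}{2}$)
$\left(211572 - 456481\right) \left(P{\left(-661,677 \right)} - 127514\right) = \left(211572 - 456481\right) \left(\left(- \frac{61}{2} + \frac{1}{2} \left(-661\right)\right) - 127514\right) = - 244909 \left(\left(- \frac{61}{2} - \frac{661}{2}\right) - 127514\right) = - 244909 \left(-361 - 127514\right) = \left(-244909\right) \left(-127875\right) = 31317738375$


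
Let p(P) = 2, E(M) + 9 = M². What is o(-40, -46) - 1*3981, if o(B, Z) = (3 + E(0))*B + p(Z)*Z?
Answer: -3833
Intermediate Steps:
E(M) = -9 + M²
o(B, Z) = -6*B + 2*Z (o(B, Z) = (3 + (-9 + 0²))*B + 2*Z = (3 + (-9 + 0))*B + 2*Z = (3 - 9)*B + 2*Z = -6*B + 2*Z)
o(-40, -46) - 1*3981 = (-6*(-40) + 2*(-46)) - 1*3981 = (240 - 92) - 3981 = 148 - 3981 = -3833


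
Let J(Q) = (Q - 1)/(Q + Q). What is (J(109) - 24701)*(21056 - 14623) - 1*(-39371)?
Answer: -17315628276/109 ≈ -1.5886e+8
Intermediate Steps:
J(Q) = (-1 + Q)/(2*Q) (J(Q) = (-1 + Q)/((2*Q)) = (-1 + Q)*(1/(2*Q)) = (-1 + Q)/(2*Q))
(J(109) - 24701)*(21056 - 14623) - 1*(-39371) = ((½)*(-1 + 109)/109 - 24701)*(21056 - 14623) - 1*(-39371) = ((½)*(1/109)*108 - 24701)*6433 + 39371 = (54/109 - 24701)*6433 + 39371 = -2692355/109*6433 + 39371 = -17319919715/109 + 39371 = -17315628276/109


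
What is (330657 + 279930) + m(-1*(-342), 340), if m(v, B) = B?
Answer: 610927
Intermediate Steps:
(330657 + 279930) + m(-1*(-342), 340) = (330657 + 279930) + 340 = 610587 + 340 = 610927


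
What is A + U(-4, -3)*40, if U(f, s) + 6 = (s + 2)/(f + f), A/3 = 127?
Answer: 146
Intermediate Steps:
A = 381 (A = 3*127 = 381)
U(f, s) = -6 + (2 + s)/(2*f) (U(f, s) = -6 + (s + 2)/(f + f) = -6 + (2 + s)/((2*f)) = -6 + (2 + s)*(1/(2*f)) = -6 + (2 + s)/(2*f))
A + U(-4, -3)*40 = 381 + ((1/2)*(2 - 3 - 12*(-4))/(-4))*40 = 381 + ((1/2)*(-1/4)*(2 - 3 + 48))*40 = 381 + ((1/2)*(-1/4)*47)*40 = 381 - 47/8*40 = 381 - 235 = 146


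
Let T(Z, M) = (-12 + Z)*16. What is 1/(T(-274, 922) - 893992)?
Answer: -1/898568 ≈ -1.1129e-6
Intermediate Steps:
T(Z, M) = -192 + 16*Z
1/(T(-274, 922) - 893992) = 1/((-192 + 16*(-274)) - 893992) = 1/((-192 - 4384) - 893992) = 1/(-4576 - 893992) = 1/(-898568) = -1/898568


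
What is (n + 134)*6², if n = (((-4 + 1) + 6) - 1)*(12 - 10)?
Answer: 4968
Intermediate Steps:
n = 4 (n = ((-3 + 6) - 1)*2 = (3 - 1)*2 = 2*2 = 4)
(n + 134)*6² = (4 + 134)*6² = 138*36 = 4968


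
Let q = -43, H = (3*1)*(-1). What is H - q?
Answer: 40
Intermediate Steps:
H = -3 (H = 3*(-1) = -3)
H - q = -3 - 1*(-43) = -3 + 43 = 40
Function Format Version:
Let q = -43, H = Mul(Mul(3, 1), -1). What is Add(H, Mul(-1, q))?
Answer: 40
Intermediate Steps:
H = -3 (H = Mul(3, -1) = -3)
Add(H, Mul(-1, q)) = Add(-3, Mul(-1, -43)) = Add(-3, 43) = 40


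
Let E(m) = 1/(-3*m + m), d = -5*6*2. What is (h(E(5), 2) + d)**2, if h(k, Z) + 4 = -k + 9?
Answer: 301401/100 ≈ 3014.0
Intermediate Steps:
d = -60 (d = -30*2 = -60)
E(m) = -1/(2*m) (E(m) = 1/(-2*m) = -1/(2*m))
h(k, Z) = 5 - k (h(k, Z) = -4 + (-k + 9) = -4 + (9 - k) = 5 - k)
(h(E(5), 2) + d)**2 = ((5 - (-1)/(2*5)) - 60)**2 = ((5 - 1*(-1/10)) - 60)**2 = ((5 + 1/10) - 60)**2 = (51/10 - 60)**2 = (-549/10)**2 = 301401/100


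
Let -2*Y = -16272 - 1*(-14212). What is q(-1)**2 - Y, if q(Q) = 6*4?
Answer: -454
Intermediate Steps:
q(Q) = 24
Y = 1030 (Y = -(-16272 - 1*(-14212))/2 = -(-16272 + 14212)/2 = -1/2*(-2060) = 1030)
q(-1)**2 - Y = 24**2 - 1*1030 = 576 - 1030 = -454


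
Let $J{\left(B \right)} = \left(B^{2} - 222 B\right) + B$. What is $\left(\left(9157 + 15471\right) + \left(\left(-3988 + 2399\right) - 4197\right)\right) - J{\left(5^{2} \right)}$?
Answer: $23742$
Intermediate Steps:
$J{\left(B \right)} = B^{2} - 221 B$
$\left(\left(9157 + 15471\right) + \left(\left(-3988 + 2399\right) - 4197\right)\right) - J{\left(5^{2} \right)} = \left(\left(9157 + 15471\right) + \left(\left(-3988 + 2399\right) - 4197\right)\right) - 5^{2} \left(-221 + 5^{2}\right) = \left(24628 - 5786\right) - 25 \left(-221 + 25\right) = \left(24628 - 5786\right) - 25 \left(-196\right) = 18842 - -4900 = 18842 + 4900 = 23742$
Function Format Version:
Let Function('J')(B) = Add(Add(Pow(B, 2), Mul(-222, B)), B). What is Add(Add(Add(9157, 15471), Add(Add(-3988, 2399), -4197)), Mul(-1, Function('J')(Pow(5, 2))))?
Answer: 23742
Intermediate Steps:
Function('J')(B) = Add(Pow(B, 2), Mul(-221, B))
Add(Add(Add(9157, 15471), Add(Add(-3988, 2399), -4197)), Mul(-1, Function('J')(Pow(5, 2)))) = Add(Add(Add(9157, 15471), Add(Add(-3988, 2399), -4197)), Mul(-1, Mul(Pow(5, 2), Add(-221, Pow(5, 2))))) = Add(Add(24628, Add(-1589, -4197)), Mul(-1, Mul(25, Add(-221, 25)))) = Add(Add(24628, -5786), Mul(-1, Mul(25, -196))) = Add(18842, Mul(-1, -4900)) = Add(18842, 4900) = 23742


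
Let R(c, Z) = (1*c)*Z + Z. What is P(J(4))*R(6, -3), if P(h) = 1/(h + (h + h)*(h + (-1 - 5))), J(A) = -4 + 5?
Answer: 7/3 ≈ 2.3333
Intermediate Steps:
R(c, Z) = Z + Z*c (R(c, Z) = c*Z + Z = Z*c + Z = Z + Z*c)
J(A) = 1
P(h) = 1/(h + 2*h*(-6 + h)) (P(h) = 1/(h + (2*h)*(h - 6)) = 1/(h + (2*h)*(-6 + h)) = 1/(h + 2*h*(-6 + h)))
P(J(4))*R(6, -3) = (1/(1*(-11 + 2*1)))*(-3*(1 + 6)) = (1/(-11 + 2))*(-3*7) = (1/(-9))*(-21) = (1*(-⅑))*(-21) = -⅑*(-21) = 7/3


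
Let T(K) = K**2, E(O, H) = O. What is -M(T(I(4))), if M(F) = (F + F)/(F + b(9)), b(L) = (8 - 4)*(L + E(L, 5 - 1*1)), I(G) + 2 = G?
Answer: -2/19 ≈ -0.10526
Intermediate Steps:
I(G) = -2 + G
b(L) = 8*L (b(L) = (8 - 4)*(L + L) = 4*(2*L) = 8*L)
M(F) = 2*F/(72 + F) (M(F) = (F + F)/(F + 8*9) = (2*F)/(F + 72) = (2*F)/(72 + F) = 2*F/(72 + F))
-M(T(I(4))) = -2*(-2 + 4)**2/(72 + (-2 + 4)**2) = -2*2**2/(72 + 2**2) = -2*4/(72 + 4) = -2*4/76 = -1*2/19 = -2/19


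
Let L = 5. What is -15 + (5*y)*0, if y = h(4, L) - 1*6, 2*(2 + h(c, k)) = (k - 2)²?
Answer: -15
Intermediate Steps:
h(c, k) = -2 + (-2 + k)²/2 (h(c, k) = -2 + (k - 2)²/2 = -2 + (-2 + k)²/2)
y = -7/2 (y = (½)*5*(-4 + 5) - 1*6 = (½)*5*1 - 6 = 5/2 - 6 = -7/2 ≈ -3.5000)
-15 + (5*y)*0 = -15 + (5*(-7/2))*0 = -15 - 35/2*0 = -15 + 0 = -15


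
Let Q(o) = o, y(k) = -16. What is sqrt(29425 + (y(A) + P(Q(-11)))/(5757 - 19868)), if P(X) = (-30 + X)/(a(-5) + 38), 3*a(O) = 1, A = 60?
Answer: 6*sqrt(2152411248645370)/1622765 ≈ 171.54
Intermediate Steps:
a(O) = 1/3 (a(O) = (1/3)*1 = 1/3)
P(X) = -18/23 + 3*X/115 (P(X) = (-30 + X)/(1/3 + 38) = (-30 + X)/(115/3) = (-30 + X)*(3/115) = -18/23 + 3*X/115)
sqrt(29425 + (y(A) + P(Q(-11)))/(5757 - 19868)) = sqrt(29425 + (-16 + (-18/23 + (3/115)*(-11)))/(5757 - 19868)) = sqrt(29425 + (-16 + (-18/23 - 33/115))/(-14111)) = sqrt(29425 + (-16 - 123/115)*(-1/14111)) = sqrt(29425 - 1963/115*(-1/14111)) = sqrt(29425 + 1963/1622765) = sqrt(47749862088/1622765) = 6*sqrt(2152411248645370)/1622765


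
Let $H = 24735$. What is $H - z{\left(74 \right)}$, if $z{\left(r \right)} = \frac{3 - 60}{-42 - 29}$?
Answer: $\frac{1756128}{71} \approx 24734.0$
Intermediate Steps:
$z{\left(r \right)} = \frac{57}{71}$ ($z{\left(r \right)} = - \frac{57}{-71} = \left(-57\right) \left(- \frac{1}{71}\right) = \frac{57}{71}$)
$H - z{\left(74 \right)} = 24735 - \frac{57}{71} = \frac{1756128}{71}$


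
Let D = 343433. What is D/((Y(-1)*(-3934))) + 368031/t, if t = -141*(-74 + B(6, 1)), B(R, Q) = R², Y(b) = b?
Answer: 273995664/1756531 ≈ 155.99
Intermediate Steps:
t = 5358 (t = -141*(-74 + 6²) = -141*(-74 + 36) = -141*(-38) = 5358)
D/((Y(-1)*(-3934))) + 368031/t = 343433/((-1*(-3934))) + 368031/5358 = 343433/3934 + 368031*(1/5358) = 343433*(1/3934) + 122677/1786 = 343433/3934 + 122677/1786 = 273995664/1756531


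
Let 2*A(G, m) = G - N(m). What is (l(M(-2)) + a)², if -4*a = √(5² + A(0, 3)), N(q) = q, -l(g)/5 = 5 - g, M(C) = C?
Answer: (280 + √94)²/64 ≈ 1311.3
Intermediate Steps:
l(g) = -25 + 5*g (l(g) = -5*(5 - g) = -25 + 5*g)
A(G, m) = G/2 - m/2 (A(G, m) = (G - m)/2 = G/2 - m/2)
a = -√94/8 (a = -√(5² + ((½)*0 - ½*3))/4 = -√(25 + (0 - 3/2))/4 = -√(25 - 3/2)/4 = -√94/8 ≈ -1.2119)
(l(M(-2)) + a)² = ((-25 + 5*(-2)) - √94/8)² = ((-25 - 10) - √94/8)² = (-35 - √94/8)²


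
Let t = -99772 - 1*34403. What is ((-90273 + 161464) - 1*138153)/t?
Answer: 66962/134175 ≈ 0.49906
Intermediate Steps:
t = -134175 (t = -99772 - 34403 = -134175)
((-90273 + 161464) - 1*138153)/t = ((-90273 + 161464) - 1*138153)/(-134175) = (71191 - 138153)*(-1/134175) = -66962*(-1/134175) = 66962/134175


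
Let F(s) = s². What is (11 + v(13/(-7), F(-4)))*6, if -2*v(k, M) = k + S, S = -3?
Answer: 564/7 ≈ 80.571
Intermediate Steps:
v(k, M) = 3/2 - k/2 (v(k, M) = -(k - 3)/2 = -(-3 + k)/2 = 3/2 - k/2)
(11 + v(13/(-7), F(-4)))*6 = (11 + (3/2 - 13/(2*(-7))))*6 = (11 + (3/2 - 13*(-1)/(2*7)))*6 = (11 + (3/2 - ½*(-13/7)))*6 = (11 + (3/2 + 13/14))*6 = (11 + 17/7)*6 = (94/7)*6 = 564/7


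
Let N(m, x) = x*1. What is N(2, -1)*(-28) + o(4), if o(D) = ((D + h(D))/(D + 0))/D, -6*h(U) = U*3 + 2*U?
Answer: 673/24 ≈ 28.042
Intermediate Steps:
h(U) = -5*U/6 (h(U) = -(U*3 + 2*U)/6 = -(3*U + 2*U)/6 = -5*U/6)
N(m, x) = x
o(D) = 1/(6*D) (o(D) = ((D - 5*D/6)/(D + 0))/D = ((D/6)/D)/D = 1/(6*D))
N(2, -1)*(-28) + o(4) = -1*(-28) + (⅙)/4 = 28 + (⅙)*(¼) = 28 + 1/24 = 673/24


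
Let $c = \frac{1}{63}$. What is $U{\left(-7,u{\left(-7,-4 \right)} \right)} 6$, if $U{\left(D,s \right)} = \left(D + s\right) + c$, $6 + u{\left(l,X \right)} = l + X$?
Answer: $- \frac{3022}{21} \approx -143.9$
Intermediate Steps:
$c = \frac{1}{63} \approx 0.015873$
$u{\left(l,X \right)} = -6 + X + l$ ($u{\left(l,X \right)} = -6 + \left(l + X\right) = -6 + \left(X + l\right) = -6 + X + l$)
$U{\left(D,s \right)} = \frac{1}{63} + D + s$ ($U{\left(D,s \right)} = \left(D + s\right) + \frac{1}{63} = \frac{1}{63} + D + s$)
$U{\left(-7,u{\left(-7,-4 \right)} \right)} 6 = \left(\frac{1}{63} - 7 - 17\right) 6 = \left(- \frac{1511}{63}\right) 6 = - \frac{3022}{21}$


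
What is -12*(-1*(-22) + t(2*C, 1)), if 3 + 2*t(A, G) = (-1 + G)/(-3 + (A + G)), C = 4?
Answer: -246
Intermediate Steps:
t(A, G) = -3/2 + (-1 + G)/(2*(-3 + A + G)) (t(A, G) = -3/2 + ((-1 + G)/(-3 + (A + G)))/2 = -3/2 + ((-1 + G)/(-3 + A + G))/2 = -3/2 + (-1 + G)/(2*(-3 + A + G)))
-12*(-1*(-22) + t(2*C, 1)) = -12*(-1*(-22) + (4 - 1*1 - 3*4)/(-3 + 2*4 + 1)) = -12*(22 + (4 - 1 - 3/2*8)/(-3 + 8 + 1)) = -12*(22 + (4 - 1 - 12)/6) = -12*(22 + (⅙)*(-9)) = -12*(22 - 3/2) = -12*41/2 = -246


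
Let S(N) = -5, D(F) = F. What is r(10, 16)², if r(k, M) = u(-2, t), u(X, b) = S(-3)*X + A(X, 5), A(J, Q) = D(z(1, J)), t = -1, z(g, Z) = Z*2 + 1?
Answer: 49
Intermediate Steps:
z(g, Z) = 1 + 2*Z (z(g, Z) = 2*Z + 1 = 1 + 2*Z)
A(J, Q) = 1 + 2*J
u(X, b) = 1 - 3*X (u(X, b) = -5*X + (1 + 2*X) = 1 - 3*X)
r(k, M) = 7 (r(k, M) = 1 - 3*(-2) = 1 + 6 = 7)
r(10, 16)² = 7² = 49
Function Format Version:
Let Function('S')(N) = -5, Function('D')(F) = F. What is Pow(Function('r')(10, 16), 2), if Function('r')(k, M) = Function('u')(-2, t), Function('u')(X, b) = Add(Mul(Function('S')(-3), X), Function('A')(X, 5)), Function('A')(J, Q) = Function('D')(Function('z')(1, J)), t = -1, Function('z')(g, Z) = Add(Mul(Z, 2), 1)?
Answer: 49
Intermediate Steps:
Function('z')(g, Z) = Add(1, Mul(2, Z)) (Function('z')(g, Z) = Add(Mul(2, Z), 1) = Add(1, Mul(2, Z)))
Function('A')(J, Q) = Add(1, Mul(2, J))
Function('u')(X, b) = Add(1, Mul(-3, X)) (Function('u')(X, b) = Add(Mul(-5, X), Add(1, Mul(2, X))) = Add(1, Mul(-3, X)))
Function('r')(k, M) = 7 (Function('r')(k, M) = Add(1, Mul(-3, -2)) = Add(1, 6) = 7)
Pow(Function('r')(10, 16), 2) = Pow(7, 2) = 49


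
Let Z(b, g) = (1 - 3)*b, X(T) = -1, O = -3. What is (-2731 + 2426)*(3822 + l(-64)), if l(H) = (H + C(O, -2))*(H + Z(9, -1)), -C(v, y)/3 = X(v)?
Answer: -2691320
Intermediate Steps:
C(v, y) = 3 (C(v, y) = -3*(-1) = 3)
Z(b, g) = -2*b
l(H) = (-18 + H)*(3 + H) (l(H) = (H + 3)*(H - 2*9) = (3 + H)*(H - 18) = (3 + H)*(-18 + H) = (-18 + H)*(3 + H))
(-2731 + 2426)*(3822 + l(-64)) = (-2731 + 2426)*(3822 + (-54 + (-64)**2 - 15*(-64))) = -305*(3822 + (-54 + 4096 + 960)) = -305*(3822 + 5002) = -305*8824 = -2691320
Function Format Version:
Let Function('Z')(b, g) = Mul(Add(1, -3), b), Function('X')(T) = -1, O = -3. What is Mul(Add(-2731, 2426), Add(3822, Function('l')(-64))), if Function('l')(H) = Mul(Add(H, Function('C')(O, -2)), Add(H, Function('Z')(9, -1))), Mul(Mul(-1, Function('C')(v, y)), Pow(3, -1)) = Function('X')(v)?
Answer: -2691320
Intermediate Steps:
Function('C')(v, y) = 3 (Function('C')(v, y) = Mul(-3, -1) = 3)
Function('Z')(b, g) = Mul(-2, b)
Function('l')(H) = Mul(Add(-18, H), Add(3, H)) (Function('l')(H) = Mul(Add(H, 3), Add(H, Mul(-2, 9))) = Mul(Add(3, H), Add(H, -18)) = Mul(Add(3, H), Add(-18, H)) = Mul(Add(-18, H), Add(3, H)))
Mul(Add(-2731, 2426), Add(3822, Function('l')(-64))) = Mul(Add(-2731, 2426), Add(3822, Add(-54, Pow(-64, 2), Mul(-15, -64)))) = Mul(-305, Add(3822, Add(-54, 4096, 960))) = Mul(-305, Add(3822, 5002)) = Mul(-305, 8824) = -2691320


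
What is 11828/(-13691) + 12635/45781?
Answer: -368511883/626787671 ≈ -0.58794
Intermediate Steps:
11828/(-13691) + 12635/45781 = 11828*(-1/13691) + 12635*(1/45781) = -11828/13691 + 12635/45781 = -368511883/626787671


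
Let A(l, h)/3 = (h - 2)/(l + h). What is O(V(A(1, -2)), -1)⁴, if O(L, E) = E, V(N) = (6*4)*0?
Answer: 1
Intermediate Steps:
A(l, h) = 3*(-2 + h)/(h + l) (A(l, h) = 3*((h - 2)/(l + h)) = 3*((-2 + h)/(h + l)) = 3*(-2 + h)/(h + l))
V(N) = 0 (V(N) = 24*0 = 0)
O(V(A(1, -2)), -1)⁴ = (-1)⁴ = 1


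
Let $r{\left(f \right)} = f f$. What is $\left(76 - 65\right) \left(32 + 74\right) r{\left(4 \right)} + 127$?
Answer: $18783$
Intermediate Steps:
$r{\left(f \right)} = f^{2}$
$\left(76 - 65\right) \left(32 + 74\right) r{\left(4 \right)} + 127 = \left(76 - 65\right) \left(32 + 74\right) 4^{2} + 127 = 11 \cdot 106 \cdot 16 + 127 = 1166 \cdot 16 + 127 = 18656 + 127 = 18783$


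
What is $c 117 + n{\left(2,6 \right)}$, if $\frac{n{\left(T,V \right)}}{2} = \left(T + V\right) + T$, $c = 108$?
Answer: $12656$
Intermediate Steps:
$n{\left(T,V \right)} = 2 V + 4 T$ ($n{\left(T,V \right)} = 2 \left(\left(T + V\right) + T\right) = 2 \left(V + 2 T\right) = 2 V + 4 T$)
$c 117 + n{\left(2,6 \right)} = 108 \cdot 117 + \left(2 \cdot 6 + 4 \cdot 2\right) = 12636 + \left(12 + 8\right) = 12636 + 20 = 12656$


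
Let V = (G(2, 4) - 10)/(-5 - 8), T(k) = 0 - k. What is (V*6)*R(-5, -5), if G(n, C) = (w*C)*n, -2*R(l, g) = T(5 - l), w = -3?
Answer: 1020/13 ≈ 78.462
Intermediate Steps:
T(k) = -k
R(l, g) = 5/2 - l/2 (R(l, g) = -(-1)*(5 - l)/2 = -(-5 + l)/2 = 5/2 - l/2)
G(n, C) = -3*C*n (G(n, C) = (-3*C)*n = -3*C*n)
V = 34/13 (V = (-3*4*2 - 10)/(-5 - 8) = (-24 - 10)/(-13) = -34*(-1/13) = 34/13 ≈ 2.6154)
(V*6)*R(-5, -5) = ((34/13)*6)*(5/2 - ½*(-5)) = 204*(5/2 + 5/2)/13 = (204/13)*5 = 1020/13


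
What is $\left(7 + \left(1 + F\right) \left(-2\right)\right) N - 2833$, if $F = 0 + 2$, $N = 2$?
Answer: $-2831$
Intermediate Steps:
$F = 2$
$\left(7 + \left(1 + F\right) \left(-2\right)\right) N - 2833 = \left(7 + \left(1 + 2\right) \left(-2\right)\right) 2 - 2833 = \left(7 + 3 \left(-2\right)\right) 2 - 2833 = \left(7 - 6\right) 2 - 2833 = 1 \cdot 2 - 2833 = 2 - 2833 = -2831$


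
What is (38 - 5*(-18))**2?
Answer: 16384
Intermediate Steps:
(38 - 5*(-18))**2 = (38 + 90)**2 = 128**2 = 16384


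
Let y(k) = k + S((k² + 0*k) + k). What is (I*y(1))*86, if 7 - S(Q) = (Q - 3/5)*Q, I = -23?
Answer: -51428/5 ≈ -10286.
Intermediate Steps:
S(Q) = 7 - Q*(-⅗ + Q) (S(Q) = 7 - (Q - 3/5)*Q = 7 - (Q - 3*⅕)*Q = 7 - (Q - ⅗)*Q = 7 - (-⅗ + Q)*Q = 7 - Q*(-⅗ + Q))
y(k) = 7 - (k + k²)² + 3*k²/5 + 8*k/5 (y(k) = k + (7 - ((k² + 0*k) + k)² + 3*((k² + 0*k) + k)/5) = k + (7 - ((k² + 0) + k)² + 3*((k² + 0) + k)/5) = k + (7 - (k² + k)² + 3*(k² + k)/5) = k + (7 - (k + k²)² + 3*(k + k²)/5) = k + (7 - (k + k²)² + (3*k/5 + 3*k²/5)) = k + (7 - (k + k²)² + 3*k/5 + 3*k²/5) = 7 - (k + k²)² + 3*k²/5 + 8*k/5)
(I*y(1))*86 = -23*(7 + 1 - 1*1²*(1 + 1)² + (⅗)*1*(1 + 1))*86 = -23*(7 + 1 - 1*1*2² + (⅗)*1*2)*86 = -23*(7 + 1 - 1*1*4 + 6/5)*86 = -23*(7 + 1 - 4 + 6/5)*86 = -23*26/5*86 = -598/5*86 = -51428/5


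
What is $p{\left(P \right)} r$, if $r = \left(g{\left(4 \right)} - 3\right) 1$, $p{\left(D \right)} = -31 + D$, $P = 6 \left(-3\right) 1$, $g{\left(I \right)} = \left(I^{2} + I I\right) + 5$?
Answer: $-1666$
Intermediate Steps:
$g{\left(I \right)} = 5 + 2 I^{2}$ ($g{\left(I \right)} = \left(I^{2} + I^{2}\right) + 5 = 2 I^{2} + 5 = 5 + 2 I^{2}$)
$P = -18$ ($P = \left(-18\right) 1 = -18$)
$r = 34$ ($r = \left(\left(5 + 2 \cdot 4^{2}\right) - 3\right) 1 = \left(\left(5 + 2 \cdot 16\right) - 3\right) 1 = \left(\left(5 + 32\right) - 3\right) 1 = \left(37 - 3\right) 1 = 34 \cdot 1 = 34$)
$p{\left(P \right)} r = \left(-31 - 18\right) 34 = \left(-49\right) 34 = -1666$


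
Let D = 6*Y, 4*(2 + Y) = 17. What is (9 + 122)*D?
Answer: 3537/2 ≈ 1768.5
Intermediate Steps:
Y = 9/4 (Y = -2 + (¼)*17 = -2 + 17/4 = 9/4 ≈ 2.2500)
D = 27/2 (D = 6*(9/4) = 27/2 ≈ 13.500)
(9 + 122)*D = (9 + 122)*(27/2) = 131*(27/2) = 3537/2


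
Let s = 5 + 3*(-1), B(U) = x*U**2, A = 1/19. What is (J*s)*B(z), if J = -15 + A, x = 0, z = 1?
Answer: 0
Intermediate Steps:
A = 1/19 ≈ 0.052632
B(U) = 0 (B(U) = 0*U**2 = 0)
J = -284/19 (J = -15 + 1/19 = -284/19 ≈ -14.947)
s = 2 (s = 5 - 3 = 2)
(J*s)*B(z) = -284/19*2*0 = -568/19*0 = 0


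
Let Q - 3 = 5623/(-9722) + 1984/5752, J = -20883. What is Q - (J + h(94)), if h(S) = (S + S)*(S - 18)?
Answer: 46119166683/6990118 ≈ 6597.8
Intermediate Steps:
h(S) = 2*S*(-18 + S) (h(S) = (2*S)*(-18 + S) = 2*S*(-18 + S))
Q = 19338473/6990118 (Q = 3 + (5623/(-9722) + 1984/5752) = 3 + (5623*(-1/9722) + 1984*(1/5752)) = 3 + (-5623/9722 + 248/719) = 3 - 1631881/6990118 = 19338473/6990118 ≈ 2.7665)
Q - (J + h(94)) = 19338473/6990118 - (-20883 + 2*94*(-18 + 94)) = 19338473/6990118 - (-20883 + 2*94*76) = 19338473/6990118 - (-20883 + 14288) = 19338473/6990118 - 1*(-6595) = 19338473/6990118 + 6595 = 46119166683/6990118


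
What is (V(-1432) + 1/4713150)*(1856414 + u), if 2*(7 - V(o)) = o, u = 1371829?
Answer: 3666861633479531/1571050 ≈ 2.3340e+9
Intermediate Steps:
V(o) = 7 - o/2
(V(-1432) + 1/4713150)*(1856414 + u) = ((7 - ½*(-1432)) + 1/4713150)*(1856414 + 1371829) = ((7 + 716) + 1/4713150)*3228243 = (723 + 1/4713150)*3228243 = (3407607451/4713150)*3228243 = 3666861633479531/1571050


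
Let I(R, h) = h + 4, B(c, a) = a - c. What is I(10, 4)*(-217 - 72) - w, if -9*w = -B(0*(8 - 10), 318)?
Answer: -7042/3 ≈ -2347.3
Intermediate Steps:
I(R, h) = 4 + h
w = 106/3 (w = -(-1)*(318 - 0*(8 - 10))/9 = -(-1)*(318 - 0*(-2))/9 = -(-1)*(318 - 1*0)/9 = -(-1)*(318 + 0)/9 = -(-1)*318/9 = -1/9*(-318) = 106/3 ≈ 35.333)
I(10, 4)*(-217 - 72) - w = (4 + 4)*(-217 - 72) - 1*106/3 = 8*(-289) - 106/3 = -2312 - 106/3 = -7042/3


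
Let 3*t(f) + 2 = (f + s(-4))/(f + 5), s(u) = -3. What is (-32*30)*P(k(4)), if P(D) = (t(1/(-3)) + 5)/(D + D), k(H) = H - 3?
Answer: -13760/7 ≈ -1965.7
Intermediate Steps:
t(f) = -⅔ + (-3 + f)/(3*(5 + f)) (t(f) = -⅔ + ((f - 3)/(f + 5))/3 = -⅔ + ((-3 + f)/(5 + f))/3 = -⅔ + (-3 + f)/(3*(5 + f)))
k(H) = -3 + H
P(D) = 43/(21*D) (P(D) = ((-13 - 1/(-3))/(3*(5 + 1/(-3))) + 5)/(D + D) = ((-13 - 1*(-⅓))/(3*(5 - ⅓)) + 5)/((2*D)) = ((-13 + ⅓)/(3*(14/3)) + 5)*(1/(2*D)) = ((⅓)*(3/14)*(-38/3) + 5)*(1/(2*D)) = (-19/21 + 5)*(1/(2*D)) = 86*(1/(2*D))/21 = 43/(21*D))
(-32*30)*P(k(4)) = (-32*30)*(43/(21*(-3 + 4))) = -13760/(7*1) = -13760/7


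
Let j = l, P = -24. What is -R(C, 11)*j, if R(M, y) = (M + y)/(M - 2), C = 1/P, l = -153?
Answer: -40239/49 ≈ -821.20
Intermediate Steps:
j = -153
C = -1/24 (C = 1/(-24) = -1/24 ≈ -0.041667)
R(M, y) = (M + y)/(-2 + M)
-R(C, 11)*j = -(-1/24 + 11)/(-2 - 1/24)*(-153) = -(263/24)/(-49/24)*(-153) = -(-24/49*263/24)*(-153) = -(-263)*(-153)/49 = -1*40239/49 = -40239/49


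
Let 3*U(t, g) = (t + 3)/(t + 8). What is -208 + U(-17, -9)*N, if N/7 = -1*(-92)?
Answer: 3400/27 ≈ 125.93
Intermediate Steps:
U(t, g) = (3 + t)/(3*(8 + t)) (U(t, g) = ((t + 3)/(t + 8))/3 = ((3 + t)/(8 + t))/3 = (3 + t)/(3*(8 + t)))
N = 644 (N = 7*(-1*(-92)) = 7*92 = 644)
-208 + U(-17, -9)*N = -208 + ((3 - 17)/(3*(8 - 17)))*644 = -208 + ((⅓)*(-14)/(-9))*644 = -208 + ((⅓)*(-⅑)*(-14))*644 = -208 + (14/27)*644 = -208 + 9016/27 = 3400/27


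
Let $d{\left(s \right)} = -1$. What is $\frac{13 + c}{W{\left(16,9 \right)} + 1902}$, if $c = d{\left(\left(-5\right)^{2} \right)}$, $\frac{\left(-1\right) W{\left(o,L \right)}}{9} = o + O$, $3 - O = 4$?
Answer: $\frac{4}{589} \approx 0.0067912$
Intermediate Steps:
$O = -1$ ($O = 3 - 4 = -1$)
$W{\left(o,L \right)} = 9 - 9 o$ ($W{\left(o,L \right)} = - 9 \left(o - 1\right) = - 9 \left(-1 + o\right) = 9 - 9 o$)
$c = -1$
$\frac{13 + c}{W{\left(16,9 \right)} + 1902} = \frac{13 - 1}{\left(9 - 144\right) + 1902} = \frac{12}{\left(9 - 144\right) + 1902} = \frac{12}{-135 + 1902} = \frac{12}{1767} = 12 \cdot \frac{1}{1767} = \frac{4}{589}$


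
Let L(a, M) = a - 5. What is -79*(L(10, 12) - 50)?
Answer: 3555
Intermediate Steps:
L(a, M) = -5 + a
-79*(L(10, 12) - 50) = -79*((-5 + 10) - 50) = -79*(5 - 50) = -79*(-45) = 3555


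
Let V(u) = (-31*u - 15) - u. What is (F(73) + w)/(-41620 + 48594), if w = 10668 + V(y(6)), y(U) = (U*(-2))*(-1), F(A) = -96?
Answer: 10173/6974 ≈ 1.4587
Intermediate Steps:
y(U) = 2*U (y(U) = -2*U*(-1) = 2*U)
V(u) = -15 - 32*u (V(u) = (-15 - 31*u) - u = -15 - 32*u)
w = 10269 (w = 10668 + (-15 - 64*6) = 10668 + (-15 - 32*12) = 10668 + (-15 - 384) = 10668 - 399 = 10269)
(F(73) + w)/(-41620 + 48594) = (-96 + 10269)/(-41620 + 48594) = 10173/6974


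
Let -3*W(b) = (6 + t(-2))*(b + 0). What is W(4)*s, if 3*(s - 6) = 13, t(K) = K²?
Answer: -1240/9 ≈ -137.78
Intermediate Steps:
s = 31/3 (s = 6 + (⅓)*13 = 6 + 13/3 = 31/3 ≈ 10.333)
W(b) = -10*b/3 (W(b) = -(6 + (-2)²)*(b + 0)/3 = -(6 + 4)*b/3 = -10*b/3)
W(4)*s = -10/3*4*(31/3) = -40/3*31/3 = -1240/9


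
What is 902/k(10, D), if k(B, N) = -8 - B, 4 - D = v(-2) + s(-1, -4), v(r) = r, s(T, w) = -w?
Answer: -451/9 ≈ -50.111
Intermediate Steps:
D = 2 (D = 4 - (-2 - 1*(-4)) = 4 - (-2 + 4) = 4 - 1*2 = 4 - 2 = 2)
902/k(10, D) = 902/(-8 - 1*10) = 902/(-8 - 10) = 902/(-18) = 902*(-1/18) = -451/9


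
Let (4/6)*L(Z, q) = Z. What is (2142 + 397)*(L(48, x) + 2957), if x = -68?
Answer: 7690631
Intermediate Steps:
L(Z, q) = 3*Z/2
(2142 + 397)*(L(48, x) + 2957) = (2142 + 397)*((3/2)*48 + 2957) = 2539*(72 + 2957) = 2539*3029 = 7690631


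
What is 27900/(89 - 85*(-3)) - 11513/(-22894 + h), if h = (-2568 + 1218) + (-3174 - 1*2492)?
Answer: 52403092/643065 ≈ 81.490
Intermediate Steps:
h = -7016 (h = -1350 + (-3174 - 2492) = -1350 - 5666 = -7016)
27900/(89 - 85*(-3)) - 11513/(-22894 + h) = 27900/(89 - 85*(-3)) - 11513/(-22894 - 7016) = 27900/(89 + 255) - 11513/(-29910) = 27900/344 - 11513*(-1/29910) = 27900*(1/344) + 11513/29910 = 6975/86 + 11513/29910 = 52403092/643065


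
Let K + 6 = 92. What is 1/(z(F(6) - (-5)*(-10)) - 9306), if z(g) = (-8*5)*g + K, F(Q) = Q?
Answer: -1/7460 ≈ -0.00013405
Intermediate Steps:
K = 86 (K = -6 + 92 = 86)
z(g) = 86 - 40*g (z(g) = (-8*5)*g + 86 = -40*g + 86 = 86 - 40*g)
1/(z(F(6) - (-5)*(-10)) - 9306) = 1/((86 - 40*(6 - (-5)*(-10))) - 9306) = 1/((86 - 40*(6 - 1*50)) - 9306) = 1/((86 - 40*(6 - 50)) - 9306) = 1/((86 - 40*(-44)) - 9306) = 1/((86 + 1760) - 9306) = 1/(1846 - 9306) = 1/(-7460) = -1/7460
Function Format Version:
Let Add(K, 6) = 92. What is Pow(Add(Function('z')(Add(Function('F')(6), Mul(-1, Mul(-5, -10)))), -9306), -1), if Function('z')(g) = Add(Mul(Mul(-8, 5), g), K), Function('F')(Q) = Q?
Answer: Rational(-1, 7460) ≈ -0.00013405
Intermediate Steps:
K = 86 (K = Add(-6, 92) = 86)
Function('z')(g) = Add(86, Mul(-40, g)) (Function('z')(g) = Add(Mul(Mul(-8, 5), g), 86) = Add(Mul(-40, g), 86) = Add(86, Mul(-40, g)))
Pow(Add(Function('z')(Add(Function('F')(6), Mul(-1, Mul(-5, -10)))), -9306), -1) = Pow(Add(Add(86, Mul(-40, Add(6, Mul(-1, Mul(-5, -10))))), -9306), -1) = Pow(Add(Add(86, Mul(-40, Add(6, Mul(-1, 50)))), -9306), -1) = Pow(Add(Add(86, Mul(-40, Add(6, -50))), -9306), -1) = Pow(Add(Add(86, Mul(-40, -44)), -9306), -1) = Pow(Add(Add(86, 1760), -9306), -1) = Pow(Add(1846, -9306), -1) = Pow(-7460, -1) = Rational(-1, 7460)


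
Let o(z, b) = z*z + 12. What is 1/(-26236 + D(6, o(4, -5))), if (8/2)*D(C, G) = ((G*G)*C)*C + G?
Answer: -1/19173 ≈ -5.2157e-5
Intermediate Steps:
o(z, b) = 12 + z² (o(z, b) = z² + 12 = 12 + z²)
D(C, G) = G/4 + C²*G²/4 (D(C, G) = (((G*G)*C)*C + G)/4 = ((G²*C)*C + G)/4 = ((C*G²)*C + G)/4 = (C²*G² + G)/4 = (G + C²*G²)/4 = G/4 + C²*G²/4)
1/(-26236 + D(6, o(4, -5))) = 1/(-26236 + (12 + 4²)*(1 + (12 + 4²)*6²)/4) = 1/(-26236 + (12 + 16)*(1 + (12 + 16)*36)/4) = 1/(-26236 + (¼)*28*(1 + 28*36)) = 1/(-26236 + (¼)*28*(1 + 1008)) = 1/(-26236 + (¼)*28*1009) = 1/(-26236 + 7063) = 1/(-19173) = -1/19173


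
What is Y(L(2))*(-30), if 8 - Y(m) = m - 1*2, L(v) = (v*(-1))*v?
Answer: -420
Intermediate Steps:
L(v) = -v**2 (L(v) = (-v)*v = -v**2)
Y(m) = 10 - m (Y(m) = 8 - (m - 1*2) = 8 - (m - 2) = 8 - (-2 + m) = 8 + (2 - m) = 10 - m)
Y(L(2))*(-30) = (10 - (-1)*2**2)*(-30) = (10 - (-1)*4)*(-30) = (10 - 1*(-4))*(-30) = (10 + 4)*(-30) = 14*(-30) = -420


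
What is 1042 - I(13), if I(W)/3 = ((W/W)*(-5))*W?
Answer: 1237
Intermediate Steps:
I(W) = -15*W (I(W) = 3*(((W/W)*(-5))*W) = 3*((1*(-5))*W) = 3*(-5*W) = -15*W)
1042 - I(13) = 1042 - (-15)*13 = 1042 - 1*(-195) = 1042 + 195 = 1237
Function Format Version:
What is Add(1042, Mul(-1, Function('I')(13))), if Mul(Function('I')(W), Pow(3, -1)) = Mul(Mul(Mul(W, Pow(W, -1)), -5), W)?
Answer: 1237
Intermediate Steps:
Function('I')(W) = Mul(-15, W) (Function('I')(W) = Mul(3, Mul(Mul(Mul(W, Pow(W, -1)), -5), W)) = Mul(3, Mul(Mul(1, -5), W)) = Mul(3, Mul(-5, W)) = Mul(-15, W))
Add(1042, Mul(-1, Function('I')(13))) = Add(1042, Mul(-1, Mul(-15, 13))) = Add(1042, Mul(-1, -195)) = Add(1042, 195) = 1237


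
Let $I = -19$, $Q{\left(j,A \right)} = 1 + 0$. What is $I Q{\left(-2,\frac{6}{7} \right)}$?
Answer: $-19$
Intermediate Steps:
$Q{\left(j,A \right)} = 1$
$I Q{\left(-2,\frac{6}{7} \right)} = \left(-19\right) 1 = -19$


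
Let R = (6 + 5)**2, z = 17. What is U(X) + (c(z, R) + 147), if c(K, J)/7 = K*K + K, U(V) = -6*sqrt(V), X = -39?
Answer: 2289 - 6*I*sqrt(39) ≈ 2289.0 - 37.47*I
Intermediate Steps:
R = 121 (R = 11**2 = 121)
c(K, J) = 7*K + 7*K**2 (c(K, J) = 7*(K*K + K) = 7*(K**2 + K) = 7*(K + K**2) = 7*K + 7*K**2)
U(X) + (c(z, R) + 147) = -6*I*sqrt(39) + (7*17*(1 + 17) + 147) = -6*I*sqrt(39) + (7*17*18 + 147) = -6*I*sqrt(39) + (2142 + 147) = -6*I*sqrt(39) + 2289 = 2289 - 6*I*sqrt(39)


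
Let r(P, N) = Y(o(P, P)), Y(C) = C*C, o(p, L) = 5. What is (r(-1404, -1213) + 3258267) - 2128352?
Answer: 1129940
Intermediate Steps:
Y(C) = C²
r(P, N) = 25 (r(P, N) = 5² = 25)
(r(-1404, -1213) + 3258267) - 2128352 = (25 + 3258267) - 2128352 = 3258292 - 2128352 = 1129940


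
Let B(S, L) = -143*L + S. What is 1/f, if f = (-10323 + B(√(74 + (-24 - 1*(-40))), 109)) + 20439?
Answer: -5471/29931751 - 3*√10/29931751 ≈ -0.00018310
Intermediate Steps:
B(S, L) = S - 143*L
f = -5471 + 3*√10 (f = (-10323 + (√(74 + (-24 - 1*(-40))) - 143*109)) + 20439 = (-10323 + (√(74 + (-24 + 40)) - 15587)) + 20439 = (-10323 + (√(74 + 16) - 15587)) + 20439 = (-10323 + (√90 - 15587)) + 20439 = (-10323 + (3*√10 - 15587)) + 20439 = (-10323 + (-15587 + 3*√10)) + 20439 = (-25910 + 3*√10) + 20439 = -5471 + 3*√10 ≈ -5461.5)
1/f = 1/(-5471 + 3*√10)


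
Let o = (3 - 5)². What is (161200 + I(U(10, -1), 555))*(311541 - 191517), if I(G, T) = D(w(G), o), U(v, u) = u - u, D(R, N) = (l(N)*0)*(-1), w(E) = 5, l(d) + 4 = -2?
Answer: 19347868800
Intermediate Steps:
o = 4 (o = (-2)² = 4)
l(d) = -6 (l(d) = -4 - 2 = -6)
D(R, N) = 0 (D(R, N) = -6*0*(-1) = 0*(-1) = 0)
U(v, u) = 0
I(G, T) = 0
(161200 + I(U(10, -1), 555))*(311541 - 191517) = (161200 + 0)*(311541 - 191517) = 161200*120024 = 19347868800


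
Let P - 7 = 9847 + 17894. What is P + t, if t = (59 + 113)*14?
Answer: 30156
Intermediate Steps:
P = 27748 (P = 7 + (9847 + 17894) = 7 + 27741 = 27748)
t = 2408 (t = 172*14 = 2408)
P + t = 27748 + 2408 = 30156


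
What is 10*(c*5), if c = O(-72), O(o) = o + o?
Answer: -7200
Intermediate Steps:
O(o) = 2*o
c = -144 (c = 2*(-72) = -144)
10*(c*5) = 10*(-144*5) = 10*(-720) = -7200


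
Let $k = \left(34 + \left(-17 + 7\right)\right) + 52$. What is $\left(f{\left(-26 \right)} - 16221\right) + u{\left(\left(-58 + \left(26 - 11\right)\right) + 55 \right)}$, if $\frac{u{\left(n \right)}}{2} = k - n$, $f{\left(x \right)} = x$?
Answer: $-16119$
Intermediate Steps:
$k = 76$ ($k = \left(34 - 10\right) + 52 = 24 + 52 = 76$)
$u{\left(n \right)} = 152 - 2 n$ ($u{\left(n \right)} = 2 \left(76 - n\right) = 152 - 2 n$)
$\left(f{\left(-26 \right)} - 16221\right) + u{\left(\left(-58 + \left(26 - 11\right)\right) + 55 \right)} = \left(-26 - 16221\right) + \left(152 - 2 \left(\left(-58 + \left(26 - 11\right)\right) + 55\right)\right) = -16247 + \left(152 - 2 \left(\left(-58 + \left(26 - 11\right)\right) + 55\right)\right) = -16247 + \left(152 - 2 \left(\left(-58 + 15\right) + 55\right)\right) = -16247 + \left(152 - 2 \left(-43 + 55\right)\right) = -16247 + \left(152 - 24\right) = -16247 + 128 = -16119$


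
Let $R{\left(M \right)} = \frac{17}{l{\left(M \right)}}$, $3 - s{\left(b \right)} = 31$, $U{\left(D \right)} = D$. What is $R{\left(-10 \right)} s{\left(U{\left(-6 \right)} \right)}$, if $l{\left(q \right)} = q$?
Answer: $\frac{238}{5} \approx 47.6$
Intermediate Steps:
$s{\left(b \right)} = -28$ ($s{\left(b \right)} = 3 - 31 = -28$)
$R{\left(M \right)} = \frac{17}{M}$
$R{\left(-10 \right)} s{\left(U{\left(-6 \right)} \right)} = \frac{17}{-10} \left(-28\right) = 17 \left(- \frac{1}{10}\right) \left(-28\right) = \left(- \frac{17}{10}\right) \left(-28\right) = \frac{238}{5}$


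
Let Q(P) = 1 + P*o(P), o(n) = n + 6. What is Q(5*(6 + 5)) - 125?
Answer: 3231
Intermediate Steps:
o(n) = 6 + n
Q(P) = 1 + P*(6 + P)
Q(5*(6 + 5)) - 125 = (1 + (5*(6 + 5))*(6 + 5*(6 + 5))) - 125 = (1 + (5*11)*(6 + 5*11)) - 125 = (1 + 55*(6 + 55)) - 125 = (1 + 55*61) - 125 = (1 + 3355) - 125 = 3356 - 125 = 3231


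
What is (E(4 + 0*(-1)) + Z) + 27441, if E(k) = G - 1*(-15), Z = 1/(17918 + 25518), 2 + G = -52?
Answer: 1190233273/43436 ≈ 27402.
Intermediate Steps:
G = -54 (G = -2 - 52 = -54)
Z = 1/43436 ≈ 2.3022e-5
E(k) = -39 (E(k) = -54 - 1*(-15) = -54 + 15 = -39)
(E(4 + 0*(-1)) + Z) + 27441 = (-39 + 1/43436) + 27441 = -1694003/43436 + 27441 = 1190233273/43436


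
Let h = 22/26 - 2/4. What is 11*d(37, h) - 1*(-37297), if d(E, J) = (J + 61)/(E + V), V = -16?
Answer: 20381707/546 ≈ 37329.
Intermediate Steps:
h = 9/26 (h = 22*(1/26) - 2*¼ = 11/13 - ½ = 9/26 ≈ 0.34615)
d(E, J) = (61 + J)/(-16 + E) (d(E, J) = (J + 61)/(E - 16) = (61 + J)/(-16 + E))
11*d(37, h) - 1*(-37297) = 11*((61 + 9/26)/(-16 + 37)) - 1*(-37297) = 11*((1595/26)/21) + 37297 = 11*((1/21)*(1595/26)) + 37297 = 11*(1595/546) + 37297 = 17545/546 + 37297 = 20381707/546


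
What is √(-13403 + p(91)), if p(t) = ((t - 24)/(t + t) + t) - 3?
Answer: I*√441033866/182 ≈ 115.39*I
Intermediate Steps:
p(t) = -3 + t + (-24 + t)/(2*t) (p(t) = ((-24 + t)/((2*t)) + t) - 3 = ((-24 + t)*(1/(2*t)) + t) - 3 = ((-24 + t)/(2*t) + t) - 3 = (t + (-24 + t)/(2*t)) - 3 = -3 + t + (-24 + t)/(2*t))
√(-13403 + p(91)) = √(-13403 + (-5/2 + 91 - 12/91)) = √(-13403 + 16083/182) = √(-2423263/182) = I*√441033866/182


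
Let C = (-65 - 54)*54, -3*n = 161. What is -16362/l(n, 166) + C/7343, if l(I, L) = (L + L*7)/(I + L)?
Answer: -964639503/696536 ≈ -1384.9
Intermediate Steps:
n = -161/3 (n = -⅓*161 = -161/3 ≈ -53.667)
l(I, L) = 8*L/(I + L) (l(I, L) = (L + 7*L)/(I + L) = (8*L)/(I + L) = 8*L/(I + L))
C = -6426 (C = -119*54 = -6426)
-16362/l(n, 166) + C/7343 = -16362/(8*166/(-161/3 + 166)) - 6426/7343 = -16362/(8*166/(337/3)) - 6426*1/7343 = -16362/(8*166*(3/337)) - 918/1049 = -16362/3984/337 - 918/1049 = -16362*337/3984 - 918/1049 = -918999/664 - 918/1049 = -964639503/696536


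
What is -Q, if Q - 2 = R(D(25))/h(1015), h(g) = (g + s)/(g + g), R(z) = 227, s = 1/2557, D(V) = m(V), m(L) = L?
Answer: -591740941/1297678 ≈ -456.00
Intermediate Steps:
D(V) = V
s = 1/2557 ≈ 0.00039108
h(g) = (1/2557 + g)/(2*g) (h(g) = (g + 1/2557)/(g + g) = (1/2557 + g)/((2*g)) = (1/2557 + g)*(1/(2*g)) = (1/2557 + g)/(2*g))
Q = 591740941/1297678 (Q = 2 + 227/(((1/5114)*(1 + 2557*1015)/1015)) = 2 + 227/(((1/5114)*(1/1015)*(1 + 2595355))) = 2 + 227/(((1/5114)*(1/1015)*2595356)) = 2 + 227/(1297678/2595355) = 2 + 227*(2595355/1297678) = 2 + 589145585/1297678 = 591740941/1297678 ≈ 456.00)
-Q = -1*591740941/1297678 = -591740941/1297678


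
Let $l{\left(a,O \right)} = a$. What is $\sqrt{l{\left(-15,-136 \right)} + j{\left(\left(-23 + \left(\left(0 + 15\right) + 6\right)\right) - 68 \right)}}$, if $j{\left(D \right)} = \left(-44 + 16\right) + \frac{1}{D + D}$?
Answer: $\frac{3 i \sqrt{23415}}{70} \approx 6.558 i$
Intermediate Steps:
$j{\left(D \right)} = -28 + \frac{1}{2 D}$
$\sqrt{l{\left(-15,-136 \right)} + j{\left(\left(-23 + \left(\left(0 + 15\right) + 6\right)\right) - 68 \right)}} = \sqrt{-15 - \left(28 - \frac{1}{2 \left(\left(-23 + \left(\left(0 + 15\right) + 6\right)\right) - 68\right)}\right)} = \sqrt{-15 - \left(28 - \frac{1}{2 \left(\left(-23 + \left(15 + 6\right)\right) - 68\right)}\right)} = \sqrt{-15 - \left(28 - \frac{1}{2 \left(\left(-23 + 21\right) - 68\right)}\right)} = \sqrt{-15 - \left(28 - \frac{1}{2 \left(-2 - 68\right)}\right)} = \sqrt{-15 - \left(28 - \frac{1}{2 \left(-70\right)}\right)} = \sqrt{-15 + \left(-28 + \frac{1}{2} \left(- \frac{1}{70}\right)\right)} = \sqrt{-15 - \frac{3921}{140}} = \sqrt{- \frac{6021}{140}} = \frac{3 i \sqrt{23415}}{70}$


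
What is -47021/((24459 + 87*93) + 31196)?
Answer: -47021/63746 ≈ -0.73763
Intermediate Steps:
-47021/((24459 + 87*93) + 31196) = -47021/((24459 + 8091) + 31196) = -47021/(32550 + 31196) = -47021/63746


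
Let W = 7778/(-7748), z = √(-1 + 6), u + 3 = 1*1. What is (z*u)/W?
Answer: 7748*√5/3889 ≈ 4.4549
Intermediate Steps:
u = -2 (u = -3 + 1*1 = -3 + 1 = -2)
z = √5 ≈ 2.2361
W = -3889/3874 (W = 7778*(-1/7748) = -3889/3874 ≈ -1.0039)
(z*u)/W = (√5*(-2))/(-3889/3874) = -2*√5*(-3874/3889) = 7748*√5/3889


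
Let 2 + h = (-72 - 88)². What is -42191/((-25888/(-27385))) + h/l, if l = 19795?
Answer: -22870490909301/512452960 ≈ -44629.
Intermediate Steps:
h = 25598 (h = -2 + (-72 - 88)² = -2 + (-160)² = -2 + 25600 = 25598)
-42191/((-25888/(-27385))) + h/l = -42191/((-25888/(-27385))) + 25598/19795 = -42191/((-25888*(-1/27385))) + 25598*(1/19795) = -42191/25888/27385 + 25598/19795 = -42191*27385/25888 + 25598/19795 = -1155400535/25888 + 25598/19795 = -22870490909301/512452960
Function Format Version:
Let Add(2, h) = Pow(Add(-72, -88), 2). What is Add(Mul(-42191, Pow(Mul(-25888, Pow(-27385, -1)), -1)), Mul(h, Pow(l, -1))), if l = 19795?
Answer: Rational(-22870490909301, 512452960) ≈ -44629.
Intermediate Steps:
h = 25598 (h = Add(-2, Pow(Add(-72, -88), 2)) = Add(-2, Pow(-160, 2)) = Add(-2, 25600) = 25598)
Add(Mul(-42191, Pow(Mul(-25888, Pow(-27385, -1)), -1)), Mul(h, Pow(l, -1))) = Add(Mul(-42191, Pow(Mul(-25888, Pow(-27385, -1)), -1)), Mul(25598, Pow(19795, -1))) = Add(Mul(-42191, Pow(Mul(-25888, Rational(-1, 27385)), -1)), Mul(25598, Rational(1, 19795))) = Add(Mul(-42191, Pow(Rational(25888, 27385), -1)), Rational(25598, 19795)) = Add(Mul(-42191, Rational(27385, 25888)), Rational(25598, 19795)) = Add(Rational(-1155400535, 25888), Rational(25598, 19795)) = Rational(-22870490909301, 512452960)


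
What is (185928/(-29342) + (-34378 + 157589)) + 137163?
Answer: 3819853990/14671 ≈ 2.6037e+5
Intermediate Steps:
(185928/(-29342) + (-34378 + 157589)) + 137163 = (185928*(-1/29342) + 123211) + 137163 = (-92964/14671 + 123211) + 137163 = 1807535617/14671 + 137163 = 3819853990/14671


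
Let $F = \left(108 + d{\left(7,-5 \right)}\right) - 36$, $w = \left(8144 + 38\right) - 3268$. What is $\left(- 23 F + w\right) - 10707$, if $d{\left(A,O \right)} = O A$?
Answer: $-6644$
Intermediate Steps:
$w = 4914$ ($w = 8182 - 3268 = 4914$)
$d{\left(A,O \right)} = A O$
$F = 37$ ($F = \left(108 + 7 \left(-5\right)\right) - 36 = \left(108 - 35\right) - 36 = 73 - 36 = 37$)
$\left(- 23 F + w\right) - 10707 = \left(\left(-23\right) 37 + 4914\right) - 10707 = \left(-851 + 4914\right) - 10707 = 4063 - 10707 = -6644$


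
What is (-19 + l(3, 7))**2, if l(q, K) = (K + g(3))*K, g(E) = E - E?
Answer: 900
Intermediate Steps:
g(E) = 0
l(q, K) = K**2 (l(q, K) = (K + 0)*K = K*K = K**2)
(-19 + l(3, 7))**2 = (-19 + 7**2)**2 = (-19 + 49)**2 = 30**2 = 900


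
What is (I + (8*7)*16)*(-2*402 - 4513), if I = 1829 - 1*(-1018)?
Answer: -19901531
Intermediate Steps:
I = 2847 (I = 1829 + 1018 = 2847)
(I + (8*7)*16)*(-2*402 - 4513) = (2847 + (8*7)*16)*(-2*402 - 4513) = (2847 + 56*16)*(-804 - 4513) = (2847 + 896)*(-5317) = 3743*(-5317) = -19901531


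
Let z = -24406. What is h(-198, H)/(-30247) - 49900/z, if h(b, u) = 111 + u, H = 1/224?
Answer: 168741006005/82679327584 ≈ 2.0409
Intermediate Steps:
H = 1/224 ≈ 0.0044643
h(-198, H)/(-30247) - 49900/z = (111 + 1/224)/(-30247) - 49900/(-24406) = (24865/224)*(-1/30247) - 49900*(-1/24406) = -24865/6775328 + 24950/12203 = 168741006005/82679327584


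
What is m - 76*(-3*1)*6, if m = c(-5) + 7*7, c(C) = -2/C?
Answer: 7087/5 ≈ 1417.4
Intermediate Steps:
m = 247/5 (m = -2/(-5) + 7*7 = -2*(-⅕) + 49 = ⅖ + 49 = 247/5 ≈ 49.400)
m - 76*(-3*1)*6 = 247/5 - 76*(-3*1)*6 = 247/5 - (-228)*6 = 247/5 - 76*(-18) = 247/5 + 1368 = 7087/5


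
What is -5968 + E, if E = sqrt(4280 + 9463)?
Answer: -5968 + 3*sqrt(1527) ≈ -5850.8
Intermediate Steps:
E = 3*sqrt(1527) (E = sqrt(13743) = 3*sqrt(1527) ≈ 117.23)
-5968 + E = -5968 + 3*sqrt(1527)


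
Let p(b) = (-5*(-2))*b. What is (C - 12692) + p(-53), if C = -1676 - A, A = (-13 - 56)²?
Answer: -19659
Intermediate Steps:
A = 4761 (A = (-69)² = 4761)
p(b) = 10*b
C = -6437 (C = -1676 - 1*4761 = -1676 - 4761 = -6437)
(C - 12692) + p(-53) = (-6437 - 12692) + 10*(-53) = -19129 - 530 = -19659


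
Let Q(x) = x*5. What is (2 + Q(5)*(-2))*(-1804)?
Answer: 86592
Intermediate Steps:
Q(x) = 5*x
(2 + Q(5)*(-2))*(-1804) = (2 + (5*5)*(-2))*(-1804) = (2 + 25*(-2))*(-1804) = (2 - 50)*(-1804) = -48*(-1804) = 86592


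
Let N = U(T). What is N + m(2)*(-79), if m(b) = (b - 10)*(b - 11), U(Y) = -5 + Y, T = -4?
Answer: -5697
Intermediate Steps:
N = -9 (N = -5 - 4 = -9)
m(b) = (-11 + b)*(-10 + b) (m(b) = (-10 + b)*(-11 + b) = (-11 + b)*(-10 + b))
N + m(2)*(-79) = -9 + (110 + 2² - 21*2)*(-79) = -9 + (110 + 4 - 42)*(-79) = -9 + 72*(-79) = -9 - 5688 = -5697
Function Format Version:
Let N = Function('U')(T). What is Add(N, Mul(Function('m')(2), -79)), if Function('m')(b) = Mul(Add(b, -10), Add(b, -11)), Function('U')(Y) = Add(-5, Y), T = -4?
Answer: -5697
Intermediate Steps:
N = -9 (N = Add(-5, -4) = -9)
Function('m')(b) = Mul(Add(-11, b), Add(-10, b)) (Function('m')(b) = Mul(Add(-10, b), Add(-11, b)) = Mul(Add(-11, b), Add(-10, b)))
Add(N, Mul(Function('m')(2), -79)) = Add(-9, Mul(Add(110, Pow(2, 2), Mul(-21, 2)), -79)) = Add(-9, Mul(Add(110, 4, -42), -79)) = Add(-9, Mul(72, -79)) = Add(-9, -5688) = -5697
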